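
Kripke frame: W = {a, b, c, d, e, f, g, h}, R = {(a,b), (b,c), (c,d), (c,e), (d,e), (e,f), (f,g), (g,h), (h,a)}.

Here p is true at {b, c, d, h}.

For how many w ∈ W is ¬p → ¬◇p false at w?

2

a: ¬p is T, ¬◇p is F. ✗
b: ¬p is F, ¬◇p is F. ✓
c: ¬p is F, ¬◇p is F. ✓
d: ¬p is F, ¬◇p is T. ✓
e: ¬p is T, ¬◇p is T. ✓
f: ¬p is T, ¬◇p is T. ✓
g: ¬p is T, ¬◇p is F. ✗
h: ¬p is F, ¬◇p is T. ✓
Satisfying worlds: {b, c, d, e, f, h}.
So ¬p → ¬◇p fails at the other 2 worlds.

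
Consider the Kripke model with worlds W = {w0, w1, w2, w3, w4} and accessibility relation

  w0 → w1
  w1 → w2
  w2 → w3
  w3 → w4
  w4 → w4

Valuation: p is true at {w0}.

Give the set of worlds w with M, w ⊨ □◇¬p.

{w0, w1, w2, w3, w4}

w0: successors {w1}; ◇¬p there: w1:T. ✓
w1: successors {w2}; ◇¬p there: w2:T. ✓
w2: successors {w3}; ◇¬p there: w3:T. ✓
w3: successors {w4}; ◇¬p there: w4:T. ✓
w4: successors {w4}; ◇¬p there: w4:T. ✓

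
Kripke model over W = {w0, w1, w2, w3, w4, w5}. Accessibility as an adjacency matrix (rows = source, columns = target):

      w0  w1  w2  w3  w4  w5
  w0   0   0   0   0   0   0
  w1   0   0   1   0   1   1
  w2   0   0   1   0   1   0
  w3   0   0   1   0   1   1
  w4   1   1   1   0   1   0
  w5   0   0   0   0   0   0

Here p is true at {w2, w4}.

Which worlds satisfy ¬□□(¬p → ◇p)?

{w1, w2, w3, w4}

w0: □□(¬p → ◇p) is T. ✗
w1: □□(¬p → ◇p) is F. ✓
w2: □□(¬p → ◇p) is F. ✓
w3: □□(¬p → ◇p) is F. ✓
w4: □□(¬p → ◇p) is F. ✓
w5: □□(¬p → ◇p) is T. ✗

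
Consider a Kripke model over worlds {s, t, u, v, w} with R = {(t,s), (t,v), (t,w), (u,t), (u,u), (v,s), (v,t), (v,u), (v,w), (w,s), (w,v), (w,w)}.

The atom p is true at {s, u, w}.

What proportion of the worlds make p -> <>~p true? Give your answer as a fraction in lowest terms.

4/5

s: p is T, <>~p is F. ✗
t: p is F, <>~p is T. ✓
u: p is T, <>~p is T. ✓
v: p is F, <>~p is T. ✓
w: p is T, <>~p is T. ✓
That's 4 of 5 worlds, so 4/5.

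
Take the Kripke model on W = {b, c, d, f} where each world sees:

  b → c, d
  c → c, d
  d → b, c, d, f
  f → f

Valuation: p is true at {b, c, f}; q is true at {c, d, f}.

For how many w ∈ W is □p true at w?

b: successors {c, d}; p there: c:T, d:F. ✗
c: successors {c, d}; p there: c:T, d:F. ✗
d: successors {b, c, d, f}; p there: b:T, c:T, d:F, f:T. ✗
f: successors {f}; p there: f:T. ✓
Satisfying worlds: {f}.

1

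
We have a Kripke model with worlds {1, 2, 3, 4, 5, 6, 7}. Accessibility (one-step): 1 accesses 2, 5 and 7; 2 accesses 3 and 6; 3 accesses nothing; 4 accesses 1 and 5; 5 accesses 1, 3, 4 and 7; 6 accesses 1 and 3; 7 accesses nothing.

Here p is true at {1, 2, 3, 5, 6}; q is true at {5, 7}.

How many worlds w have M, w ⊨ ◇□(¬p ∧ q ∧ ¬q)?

4

1: successors {2, 5, 7}; □(¬p ∧ q ∧ ¬q) there: 2:F, 5:F, 7:T. ✓
2: successors {3, 6}; □(¬p ∧ q ∧ ¬q) there: 3:T, 6:F. ✓
3: no successors, so ◇□(¬p ∧ q ∧ ¬q) fails. ✗
4: successors {1, 5}; □(¬p ∧ q ∧ ¬q) there: 1:F, 5:F. ✗
5: successors {1, 3, 4, 7}; □(¬p ∧ q ∧ ¬q) there: 1:F, 3:T, 4:F, 7:T. ✓
6: successors {1, 3}; □(¬p ∧ q ∧ ¬q) there: 1:F, 3:T. ✓
7: no successors, so ◇□(¬p ∧ q ∧ ¬q) fails. ✗
Satisfying worlds: {1, 2, 5, 6}.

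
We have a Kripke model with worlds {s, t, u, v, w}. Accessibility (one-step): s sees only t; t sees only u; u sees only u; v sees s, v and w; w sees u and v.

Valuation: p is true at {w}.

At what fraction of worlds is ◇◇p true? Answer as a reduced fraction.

2/5

s: successors {t}; ◇p there: t:F. ✗
t: successors {u}; ◇p there: u:F. ✗
u: successors {u}; ◇p there: u:F. ✗
v: successors {s, v, w}; ◇p there: s:F, v:T, w:F. ✓
w: successors {u, v}; ◇p there: u:F, v:T. ✓
That's 2 of 5 worlds, so 2/5.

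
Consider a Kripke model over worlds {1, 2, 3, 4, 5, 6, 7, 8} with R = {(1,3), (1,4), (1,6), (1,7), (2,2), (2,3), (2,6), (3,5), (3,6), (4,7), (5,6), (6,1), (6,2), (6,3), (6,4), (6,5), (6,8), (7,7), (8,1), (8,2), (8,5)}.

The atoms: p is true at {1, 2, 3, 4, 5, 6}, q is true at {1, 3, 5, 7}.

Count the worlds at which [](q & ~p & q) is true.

2

1: successors {3, 4, 6, 7}; q & ~p & q there: 3:F, 4:F, 6:F, 7:T. ✗
2: successors {2, 3, 6}; q & ~p & q there: 2:F, 3:F, 6:F. ✗
3: successors {5, 6}; q & ~p & q there: 5:F, 6:F. ✗
4: successors {7}; q & ~p & q there: 7:T. ✓
5: successors {6}; q & ~p & q there: 6:F. ✗
6: successors {1, 2, 3, 4, 5, 8}; q & ~p & q there: 1:F, 2:F, 3:F, 4:F, 5:F, 8:F. ✗
7: successors {7}; q & ~p & q there: 7:T. ✓
8: successors {1, 2, 5}; q & ~p & q there: 1:F, 2:F, 5:F. ✗
Satisfying worlds: {4, 7}.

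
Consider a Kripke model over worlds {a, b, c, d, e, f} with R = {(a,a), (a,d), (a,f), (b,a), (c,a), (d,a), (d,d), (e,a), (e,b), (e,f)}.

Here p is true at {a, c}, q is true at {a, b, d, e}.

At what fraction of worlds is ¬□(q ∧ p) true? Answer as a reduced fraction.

a: □(q ∧ p) is F. ✓
b: □(q ∧ p) is T. ✗
c: □(q ∧ p) is T. ✗
d: □(q ∧ p) is F. ✓
e: □(q ∧ p) is F. ✓
f: □(q ∧ p) is T. ✗
That's 3 of 6 worlds, so 3/6 = 1/2.

1/2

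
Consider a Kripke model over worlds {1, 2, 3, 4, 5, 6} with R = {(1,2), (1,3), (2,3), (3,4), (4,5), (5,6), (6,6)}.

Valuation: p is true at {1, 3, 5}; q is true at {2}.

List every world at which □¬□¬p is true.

{3}

1: successors {2, 3}; ¬□¬p there: 2:T, 3:F. ✗
2: successors {3}; ¬□¬p there: 3:F. ✗
3: successors {4}; ¬□¬p there: 4:T. ✓
4: successors {5}; ¬□¬p there: 5:F. ✗
5: successors {6}; ¬□¬p there: 6:F. ✗
6: successors {6}; ¬□¬p there: 6:F. ✗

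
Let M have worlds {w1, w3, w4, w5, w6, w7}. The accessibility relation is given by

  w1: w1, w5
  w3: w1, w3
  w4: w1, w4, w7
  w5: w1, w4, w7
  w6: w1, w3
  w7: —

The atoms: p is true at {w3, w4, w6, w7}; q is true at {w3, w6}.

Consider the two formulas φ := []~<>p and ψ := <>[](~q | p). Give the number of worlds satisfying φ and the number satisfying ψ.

1 and 5

For []~<>p:
w1: successors {w1, w5}; ~<>p there: w1:T, w5:F. ✗
w3: successors {w1, w3}; ~<>p there: w1:T, w3:F. ✗
w4: successors {w1, w4, w7}; ~<>p there: w1:T, w4:F, w7:T. ✗
w5: successors {w1, w4, w7}; ~<>p there: w1:T, w4:F, w7:T. ✗
w6: successors {w1, w3}; ~<>p there: w1:T, w3:F. ✗
w7: no successors, so []~<>p holds vacuously. ✓
— 1 world.
For <>[](~q | p):
w1: successors {w1, w5}; [](~q | p) there: w1:T, w5:T. ✓
w3: successors {w1, w3}; [](~q | p) there: w1:T, w3:T. ✓
w4: successors {w1, w4, w7}; [](~q | p) there: w1:T, w4:T, w7:T. ✓
w5: successors {w1, w4, w7}; [](~q | p) there: w1:T, w4:T, w7:T. ✓
w6: successors {w1, w3}; [](~q | p) there: w1:T, w3:T. ✓
w7: no successors, so <>[](~q | p) fails. ✗
— 5 worlds.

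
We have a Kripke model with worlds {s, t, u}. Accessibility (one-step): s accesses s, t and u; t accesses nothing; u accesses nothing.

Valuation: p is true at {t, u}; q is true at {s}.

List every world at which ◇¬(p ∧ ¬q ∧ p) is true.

{s}

s: successors {s, t, u}; ¬(p ∧ ¬q ∧ p) there: s:T, t:F, u:F. ✓
t: no successors, so ◇¬(p ∧ ¬q ∧ p) fails. ✗
u: no successors, so ◇¬(p ∧ ¬q ∧ p) fails. ✗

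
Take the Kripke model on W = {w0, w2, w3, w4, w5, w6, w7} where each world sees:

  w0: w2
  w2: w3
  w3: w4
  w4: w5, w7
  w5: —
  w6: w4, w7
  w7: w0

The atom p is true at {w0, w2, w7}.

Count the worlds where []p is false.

w0: successors {w2}; p there: w2:T. ✓
w2: successors {w3}; p there: w3:F. ✗
w3: successors {w4}; p there: w4:F. ✗
w4: successors {w5, w7}; p there: w5:F, w7:T. ✗
w5: no successors, so []p holds vacuously. ✓
w6: successors {w4, w7}; p there: w4:F, w7:T. ✗
w7: successors {w0}; p there: w0:T. ✓
Satisfying worlds: {w0, w5, w7}.
So []p fails at the other 4 worlds.

4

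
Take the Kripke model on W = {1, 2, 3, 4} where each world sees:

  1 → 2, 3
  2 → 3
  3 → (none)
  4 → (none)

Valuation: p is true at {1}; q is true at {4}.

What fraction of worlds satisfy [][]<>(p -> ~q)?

3/4

1: successors {2, 3}; []<>(p -> ~q) there: 2:F, 3:T. ✗
2: successors {3}; []<>(p -> ~q) there: 3:T. ✓
3: no successors, so [][]<>(p -> ~q) holds vacuously. ✓
4: no successors, so [][]<>(p -> ~q) holds vacuously. ✓
That's 3 of 4 worlds, so 3/4.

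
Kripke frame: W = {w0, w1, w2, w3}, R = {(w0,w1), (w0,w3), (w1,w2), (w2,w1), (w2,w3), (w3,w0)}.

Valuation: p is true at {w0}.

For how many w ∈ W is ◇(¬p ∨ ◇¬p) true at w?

w0: successors {w1, w3}; ¬p ∨ ◇¬p there: w1:T, w3:T. ✓
w1: successors {w2}; ¬p ∨ ◇¬p there: w2:T. ✓
w2: successors {w1, w3}; ¬p ∨ ◇¬p there: w1:T, w3:T. ✓
w3: successors {w0}; ¬p ∨ ◇¬p there: w0:T. ✓
Satisfying worlds: {w0, w1, w2, w3}.

4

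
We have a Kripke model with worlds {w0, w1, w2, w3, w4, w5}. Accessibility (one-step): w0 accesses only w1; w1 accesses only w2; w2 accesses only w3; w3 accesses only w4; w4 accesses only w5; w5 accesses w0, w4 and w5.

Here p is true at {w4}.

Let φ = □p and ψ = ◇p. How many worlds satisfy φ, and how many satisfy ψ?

1 and 2

For □p:
w0: successors {w1}; p there: w1:F. ✗
w1: successors {w2}; p there: w2:F. ✗
w2: successors {w3}; p there: w3:F. ✗
w3: successors {w4}; p there: w4:T. ✓
w4: successors {w5}; p there: w5:F. ✗
w5: successors {w0, w4, w5}; p there: w0:F, w4:T, w5:F. ✗
— 1 world.
For ◇p:
w0: successors {w1}; p there: w1:F. ✗
w1: successors {w2}; p there: w2:F. ✗
w2: successors {w3}; p there: w3:F. ✗
w3: successors {w4}; p there: w4:T. ✓
w4: successors {w5}; p there: w5:F. ✗
w5: successors {w0, w4, w5}; p there: w0:F, w4:T, w5:F. ✓
— 2 worlds.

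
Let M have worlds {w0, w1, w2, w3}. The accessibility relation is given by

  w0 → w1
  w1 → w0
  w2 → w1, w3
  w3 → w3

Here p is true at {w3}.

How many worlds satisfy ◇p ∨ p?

w0: ◇p is F, p is F. ✗
w1: ◇p is F, p is F. ✗
w2: ◇p is T, p is F. ✓
w3: ◇p is T, p is T. ✓
Satisfying worlds: {w2, w3}.

2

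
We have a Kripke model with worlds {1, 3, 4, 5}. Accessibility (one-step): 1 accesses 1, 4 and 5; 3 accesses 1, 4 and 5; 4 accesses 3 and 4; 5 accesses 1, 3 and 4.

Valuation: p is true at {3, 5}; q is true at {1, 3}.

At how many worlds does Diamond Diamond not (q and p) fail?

1: successors {1, 4, 5}; Diamond not (q and p) there: 1:T, 4:T, 5:T. ✓
3: successors {1, 4, 5}; Diamond not (q and p) there: 1:T, 4:T, 5:T. ✓
4: successors {3, 4}; Diamond not (q and p) there: 3:T, 4:T. ✓
5: successors {1, 3, 4}; Diamond not (q and p) there: 1:T, 3:T, 4:T. ✓
Satisfying worlds: {1, 3, 4, 5}.
So Diamond Diamond not (q and p) fails at the other 0 worlds.

0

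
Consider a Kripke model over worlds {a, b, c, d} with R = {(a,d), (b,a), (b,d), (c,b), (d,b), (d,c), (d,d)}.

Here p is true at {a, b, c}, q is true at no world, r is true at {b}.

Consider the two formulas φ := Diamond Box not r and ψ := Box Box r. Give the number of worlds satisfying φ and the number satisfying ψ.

3 and 0

For Diamond Box not r:
a: successors {d}; Box not r there: d:F. ✗
b: successors {a, d}; Box not r there: a:T, d:F. ✓
c: successors {b}; Box not r there: b:T. ✓
d: successors {b, c, d}; Box not r there: b:T, c:F, d:F. ✓
— 3 worlds.
For Box Box r:
a: successors {d}; Box r there: d:F. ✗
b: successors {a, d}; Box r there: a:F, d:F. ✗
c: successors {b}; Box r there: b:F. ✗
d: successors {b, c, d}; Box r there: b:F, c:T, d:F. ✗
— 0 worlds.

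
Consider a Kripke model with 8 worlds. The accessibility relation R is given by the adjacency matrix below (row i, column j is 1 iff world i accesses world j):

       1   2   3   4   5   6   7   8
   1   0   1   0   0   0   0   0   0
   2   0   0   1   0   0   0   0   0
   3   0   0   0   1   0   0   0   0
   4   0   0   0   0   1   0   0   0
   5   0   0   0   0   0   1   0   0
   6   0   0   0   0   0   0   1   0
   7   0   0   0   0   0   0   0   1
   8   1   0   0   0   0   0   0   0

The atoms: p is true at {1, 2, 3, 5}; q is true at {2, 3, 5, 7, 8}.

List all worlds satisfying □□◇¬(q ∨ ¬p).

{6}

1: successors {2}; □◇¬(q ∨ ¬p) there: 2:F. ✗
2: successors {3}; □◇¬(q ∨ ¬p) there: 3:F. ✗
3: successors {4}; □◇¬(q ∨ ¬p) there: 4:F. ✗
4: successors {5}; □◇¬(q ∨ ¬p) there: 5:F. ✗
5: successors {6}; □◇¬(q ∨ ¬p) there: 6:F. ✗
6: successors {7}; □◇¬(q ∨ ¬p) there: 7:T. ✓
7: successors {8}; □◇¬(q ∨ ¬p) there: 8:F. ✗
8: successors {1}; □◇¬(q ∨ ¬p) there: 1:F. ✗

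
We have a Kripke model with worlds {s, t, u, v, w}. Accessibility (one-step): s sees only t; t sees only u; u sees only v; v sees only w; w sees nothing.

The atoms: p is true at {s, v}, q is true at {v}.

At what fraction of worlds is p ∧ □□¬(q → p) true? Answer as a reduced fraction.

s: p is T, □□¬(q → p) is F. ✗
t: p is F, □□¬(q → p) is F. ✗
u: p is F, □□¬(q → p) is F. ✗
v: p is T, □□¬(q → p) is T. ✓
w: p is F, □□¬(q → p) is T. ✗
That's 1 of 5 worlds, so 1/5.

1/5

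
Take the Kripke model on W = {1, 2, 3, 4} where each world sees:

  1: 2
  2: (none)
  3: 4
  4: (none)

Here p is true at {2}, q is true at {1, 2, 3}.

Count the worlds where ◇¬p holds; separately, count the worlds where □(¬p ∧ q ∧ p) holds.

1 and 2

For ◇¬p:
1: successors {2}; ¬p there: 2:F. ✗
2: no successors, so ◇¬p fails. ✗
3: successors {4}; ¬p there: 4:T. ✓
4: no successors, so ◇¬p fails. ✗
— 1 world.
For □(¬p ∧ q ∧ p):
1: successors {2}; ¬p ∧ q ∧ p there: 2:F. ✗
2: no successors, so □(¬p ∧ q ∧ p) holds vacuously. ✓
3: successors {4}; ¬p ∧ q ∧ p there: 4:F. ✗
4: no successors, so □(¬p ∧ q ∧ p) holds vacuously. ✓
— 2 worlds.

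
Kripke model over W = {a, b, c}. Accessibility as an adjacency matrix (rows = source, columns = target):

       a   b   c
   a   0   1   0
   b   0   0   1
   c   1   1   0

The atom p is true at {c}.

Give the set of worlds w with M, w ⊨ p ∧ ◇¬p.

{c}

a: p is F, ◇¬p is T. ✗
b: p is F, ◇¬p is F. ✗
c: p is T, ◇¬p is T. ✓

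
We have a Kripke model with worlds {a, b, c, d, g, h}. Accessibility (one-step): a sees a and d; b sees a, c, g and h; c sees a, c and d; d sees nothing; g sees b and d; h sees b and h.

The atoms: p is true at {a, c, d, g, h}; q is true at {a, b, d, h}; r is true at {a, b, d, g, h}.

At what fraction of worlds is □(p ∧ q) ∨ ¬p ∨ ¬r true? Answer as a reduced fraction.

a: □(p ∧ q) is T, ¬p ∨ ¬r is F. ✓
b: □(p ∧ q) is F, ¬p ∨ ¬r is T. ✓
c: □(p ∧ q) is F, ¬p ∨ ¬r is T. ✓
d: □(p ∧ q) is T, ¬p ∨ ¬r is F. ✓
g: □(p ∧ q) is F, ¬p ∨ ¬r is F. ✗
h: □(p ∧ q) is F, ¬p ∨ ¬r is F. ✗
That's 4 of 6 worlds, so 4/6 = 2/3.

2/3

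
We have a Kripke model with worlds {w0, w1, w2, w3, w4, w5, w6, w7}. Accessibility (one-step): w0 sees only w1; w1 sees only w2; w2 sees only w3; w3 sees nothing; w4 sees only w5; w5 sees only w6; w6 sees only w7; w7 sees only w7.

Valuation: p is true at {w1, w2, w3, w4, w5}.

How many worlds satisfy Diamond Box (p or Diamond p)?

w0: successors {w1}; Box (p or Diamond p) there: w1:T. ✓
w1: successors {w2}; Box (p or Diamond p) there: w2:T. ✓
w2: successors {w3}; Box (p or Diamond p) there: w3:T. ✓
w3: no successors, so Diamond Box (p or Diamond p) fails. ✗
w4: successors {w5}; Box (p or Diamond p) there: w5:F. ✗
w5: successors {w6}; Box (p or Diamond p) there: w6:F. ✗
w6: successors {w7}; Box (p or Diamond p) there: w7:F. ✗
w7: successors {w7}; Box (p or Diamond p) there: w7:F. ✗
Satisfying worlds: {w0, w1, w2}.

3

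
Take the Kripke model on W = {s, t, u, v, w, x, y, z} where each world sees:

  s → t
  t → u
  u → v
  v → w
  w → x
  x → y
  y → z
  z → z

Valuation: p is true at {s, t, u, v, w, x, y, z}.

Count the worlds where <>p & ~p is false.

s: <>p is T, ~p is F. ✗
t: <>p is T, ~p is F. ✗
u: <>p is T, ~p is F. ✗
v: <>p is T, ~p is F. ✗
w: <>p is T, ~p is F. ✗
x: <>p is T, ~p is F. ✗
y: <>p is T, ~p is F. ✗
z: <>p is T, ~p is F. ✗
Satisfying worlds: ∅.
So <>p & ~p fails at the other 8 worlds.

8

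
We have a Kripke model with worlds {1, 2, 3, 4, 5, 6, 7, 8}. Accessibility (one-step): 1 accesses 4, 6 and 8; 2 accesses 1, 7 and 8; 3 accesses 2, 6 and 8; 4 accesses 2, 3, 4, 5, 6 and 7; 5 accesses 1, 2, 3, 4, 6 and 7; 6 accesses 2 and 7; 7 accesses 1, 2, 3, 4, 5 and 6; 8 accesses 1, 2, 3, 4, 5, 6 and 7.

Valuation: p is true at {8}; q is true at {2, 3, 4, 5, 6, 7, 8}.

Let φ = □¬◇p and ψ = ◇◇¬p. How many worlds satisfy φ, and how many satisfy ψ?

For □¬◇p:
1: successors {4, 6, 8}; ¬◇p there: 4:T, 6:T, 8:T. ✓
2: successors {1, 7, 8}; ¬◇p there: 1:F, 7:T, 8:T. ✗
3: successors {2, 6, 8}; ¬◇p there: 2:F, 6:T, 8:T. ✗
4: successors {2, 3, 4, 5, 6, 7}; ¬◇p there: 2:F, 3:F, 4:T, 5:T, 6:T, 7:T. ✗
5: successors {1, 2, 3, 4, 6, 7}; ¬◇p there: 1:F, 2:F, 3:F, 4:T, 6:T, 7:T. ✗
6: successors {2, 7}; ¬◇p there: 2:F, 7:T. ✗
7: successors {1, 2, 3, 4, 5, 6}; ¬◇p there: 1:F, 2:F, 3:F, 4:T, 5:T, 6:T. ✗
8: successors {1, 2, 3, 4, 5, 6, 7}; ¬◇p there: 1:F, 2:F, 3:F, 4:T, 5:T, 6:T, 7:T. ✗
— 1 world.
For ◇◇¬p:
1: successors {4, 6, 8}; ◇¬p there: 4:T, 6:T, 8:T. ✓
2: successors {1, 7, 8}; ◇¬p there: 1:T, 7:T, 8:T. ✓
3: successors {2, 6, 8}; ◇¬p there: 2:T, 6:T, 8:T. ✓
4: successors {2, 3, 4, 5, 6, 7}; ◇¬p there: 2:T, 3:T, 4:T, 5:T, 6:T, 7:T. ✓
5: successors {1, 2, 3, 4, 6, 7}; ◇¬p there: 1:T, 2:T, 3:T, 4:T, 6:T, 7:T. ✓
6: successors {2, 7}; ◇¬p there: 2:T, 7:T. ✓
7: successors {1, 2, 3, 4, 5, 6}; ◇¬p there: 1:T, 2:T, 3:T, 4:T, 5:T, 6:T. ✓
8: successors {1, 2, 3, 4, 5, 6, 7}; ◇¬p there: 1:T, 2:T, 3:T, 4:T, 5:T, 6:T, 7:T. ✓
— 8 worlds.

1 and 8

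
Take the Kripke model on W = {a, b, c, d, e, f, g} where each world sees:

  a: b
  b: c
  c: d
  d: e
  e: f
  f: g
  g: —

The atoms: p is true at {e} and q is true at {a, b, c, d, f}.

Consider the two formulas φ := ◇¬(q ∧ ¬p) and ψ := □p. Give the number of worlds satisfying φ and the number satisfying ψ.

2 and 2

For ◇¬(q ∧ ¬p):
a: successors {b}; ¬(q ∧ ¬p) there: b:F. ✗
b: successors {c}; ¬(q ∧ ¬p) there: c:F. ✗
c: successors {d}; ¬(q ∧ ¬p) there: d:F. ✗
d: successors {e}; ¬(q ∧ ¬p) there: e:T. ✓
e: successors {f}; ¬(q ∧ ¬p) there: f:F. ✗
f: successors {g}; ¬(q ∧ ¬p) there: g:T. ✓
g: no successors, so ◇¬(q ∧ ¬p) fails. ✗
— 2 worlds.
For □p:
a: successors {b}; p there: b:F. ✗
b: successors {c}; p there: c:F. ✗
c: successors {d}; p there: d:F. ✗
d: successors {e}; p there: e:T. ✓
e: successors {f}; p there: f:F. ✗
f: successors {g}; p there: g:F. ✗
g: no successors, so □p holds vacuously. ✓
— 2 worlds.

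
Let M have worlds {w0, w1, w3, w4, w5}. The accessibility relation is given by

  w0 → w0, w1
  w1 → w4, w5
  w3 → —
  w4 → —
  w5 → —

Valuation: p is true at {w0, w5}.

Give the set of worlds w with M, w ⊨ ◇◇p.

w0: successors {w0, w1}; ◇p there: w0:T, w1:T. ✓
w1: successors {w4, w5}; ◇p there: w4:F, w5:F. ✗
w3: no successors, so ◇◇p fails. ✗
w4: no successors, so ◇◇p fails. ✗
w5: no successors, so ◇◇p fails. ✗

{w0}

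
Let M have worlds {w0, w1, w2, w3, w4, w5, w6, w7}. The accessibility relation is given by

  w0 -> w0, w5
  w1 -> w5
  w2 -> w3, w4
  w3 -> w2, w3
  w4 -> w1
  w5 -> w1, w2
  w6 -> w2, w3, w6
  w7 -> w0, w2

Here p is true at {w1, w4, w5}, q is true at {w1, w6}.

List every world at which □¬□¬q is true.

w0: successors {w0, w5}; ¬□¬q there: w0:F, w5:T. ✗
w1: successors {w5}; ¬□¬q there: w5:T. ✓
w2: successors {w3, w4}; ¬□¬q there: w3:F, w4:T. ✗
w3: successors {w2, w3}; ¬□¬q there: w2:F, w3:F. ✗
w4: successors {w1}; ¬□¬q there: w1:F. ✗
w5: successors {w1, w2}; ¬□¬q there: w1:F, w2:F. ✗
w6: successors {w2, w3, w6}; ¬□¬q there: w2:F, w3:F, w6:T. ✗
w7: successors {w0, w2}; ¬□¬q there: w0:F, w2:F. ✗

{w1}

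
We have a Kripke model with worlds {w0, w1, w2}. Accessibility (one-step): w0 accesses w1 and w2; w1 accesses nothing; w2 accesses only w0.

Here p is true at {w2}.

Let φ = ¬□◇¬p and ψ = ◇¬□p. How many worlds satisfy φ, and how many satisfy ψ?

For ¬□◇¬p:
w0: □◇¬p is F. ✓
w1: □◇¬p is T. ✗
w2: □◇¬p is T. ✗
— 1 world.
For ◇¬□p:
w0: successors {w1, w2}; ¬□p there: w1:F, w2:T. ✓
w1: no successors, so ◇¬□p fails. ✗
w2: successors {w0}; ¬□p there: w0:T. ✓
— 2 worlds.

1 and 2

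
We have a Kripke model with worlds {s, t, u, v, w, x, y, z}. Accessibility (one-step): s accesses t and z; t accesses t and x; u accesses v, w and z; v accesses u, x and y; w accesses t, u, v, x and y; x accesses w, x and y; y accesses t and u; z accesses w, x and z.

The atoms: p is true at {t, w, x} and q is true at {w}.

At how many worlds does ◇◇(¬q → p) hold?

8

s: successors {t, z}; ◇(¬q → p) there: t:T, z:T. ✓
t: successors {t, x}; ◇(¬q → p) there: t:T, x:T. ✓
u: successors {v, w, z}; ◇(¬q → p) there: v:T, w:T, z:T. ✓
v: successors {u, x, y}; ◇(¬q → p) there: u:T, x:T, y:T. ✓
w: successors {t, u, v, x, y}; ◇(¬q → p) there: t:T, u:T, v:T, x:T, y:T. ✓
x: successors {w, x, y}; ◇(¬q → p) there: w:T, x:T, y:T. ✓
y: successors {t, u}; ◇(¬q → p) there: t:T, u:T. ✓
z: successors {w, x, z}; ◇(¬q → p) there: w:T, x:T, z:T. ✓
Satisfying worlds: {s, t, u, v, w, x, y, z}.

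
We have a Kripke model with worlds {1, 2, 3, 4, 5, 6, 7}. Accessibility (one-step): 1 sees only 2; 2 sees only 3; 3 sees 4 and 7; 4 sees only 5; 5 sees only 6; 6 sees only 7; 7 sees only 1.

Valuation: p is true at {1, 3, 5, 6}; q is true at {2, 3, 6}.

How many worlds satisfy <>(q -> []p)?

1: successors {2}; q -> []p there: 2:T. ✓
2: successors {3}; q -> []p there: 3:F. ✗
3: successors {4, 7}; q -> []p there: 4:T, 7:T. ✓
4: successors {5}; q -> []p there: 5:T. ✓
5: successors {6}; q -> []p there: 6:F. ✗
6: successors {7}; q -> []p there: 7:T. ✓
7: successors {1}; q -> []p there: 1:T. ✓
Satisfying worlds: {1, 3, 4, 6, 7}.

5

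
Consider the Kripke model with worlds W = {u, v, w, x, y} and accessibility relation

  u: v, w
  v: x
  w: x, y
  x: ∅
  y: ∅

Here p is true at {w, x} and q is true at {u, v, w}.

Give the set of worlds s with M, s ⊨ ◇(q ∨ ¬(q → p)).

{u}

u: successors {v, w}; q ∨ ¬(q → p) there: v:T, w:T. ✓
v: successors {x}; q ∨ ¬(q → p) there: x:F. ✗
w: successors {x, y}; q ∨ ¬(q → p) there: x:F, y:F. ✗
x: no successors, so ◇(q ∨ ¬(q → p)) fails. ✗
y: no successors, so ◇(q ∨ ¬(q → p)) fails. ✗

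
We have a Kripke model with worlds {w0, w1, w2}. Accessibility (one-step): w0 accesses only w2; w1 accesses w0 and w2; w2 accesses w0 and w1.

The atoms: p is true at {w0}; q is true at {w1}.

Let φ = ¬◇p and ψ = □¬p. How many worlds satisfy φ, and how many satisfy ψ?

1 and 1

For ¬◇p:
w0: ◇p is F. ✓
w1: ◇p is T. ✗
w2: ◇p is T. ✗
— 1 world.
For □¬p:
w0: successors {w2}; ¬p there: w2:T. ✓
w1: successors {w0, w2}; ¬p there: w0:F, w2:T. ✗
w2: successors {w0, w1}; ¬p there: w0:F, w1:T. ✗
— 1 world.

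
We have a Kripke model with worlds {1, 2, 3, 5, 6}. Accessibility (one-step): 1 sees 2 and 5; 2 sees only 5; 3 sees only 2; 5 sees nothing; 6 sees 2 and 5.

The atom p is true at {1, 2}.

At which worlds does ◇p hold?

{1, 3, 6}

1: successors {2, 5}; p there: 2:T, 5:F. ✓
2: successors {5}; p there: 5:F. ✗
3: successors {2}; p there: 2:T. ✓
5: no successors, so ◇p fails. ✗
6: successors {2, 5}; p there: 2:T, 5:F. ✓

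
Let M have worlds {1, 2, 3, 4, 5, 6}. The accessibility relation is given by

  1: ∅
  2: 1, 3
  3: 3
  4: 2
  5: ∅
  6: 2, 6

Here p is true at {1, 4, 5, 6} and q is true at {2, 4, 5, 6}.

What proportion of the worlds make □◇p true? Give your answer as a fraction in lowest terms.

1: no successors, so □◇p holds vacuously. ✓
2: successors {1, 3}; ◇p there: 1:F, 3:F. ✗
3: successors {3}; ◇p there: 3:F. ✗
4: successors {2}; ◇p there: 2:T. ✓
5: no successors, so □◇p holds vacuously. ✓
6: successors {2, 6}; ◇p there: 2:T, 6:T. ✓
That's 4 of 6 worlds, so 4/6 = 2/3.

2/3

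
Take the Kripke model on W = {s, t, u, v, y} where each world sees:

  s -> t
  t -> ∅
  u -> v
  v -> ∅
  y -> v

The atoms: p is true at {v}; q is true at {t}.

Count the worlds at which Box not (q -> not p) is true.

2

s: successors {t}; not (q -> not p) there: t:F. ✗
t: no successors, so Box not (q -> not p) holds vacuously. ✓
u: successors {v}; not (q -> not p) there: v:F. ✗
v: no successors, so Box not (q -> not p) holds vacuously. ✓
y: successors {v}; not (q -> not p) there: v:F. ✗
Satisfying worlds: {t, v}.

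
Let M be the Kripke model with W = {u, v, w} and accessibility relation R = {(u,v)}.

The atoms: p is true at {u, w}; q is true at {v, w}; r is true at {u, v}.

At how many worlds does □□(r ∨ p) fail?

u: successors {v}; □(r ∨ p) there: v:T. ✓
v: no successors, so □□(r ∨ p) holds vacuously. ✓
w: no successors, so □□(r ∨ p) holds vacuously. ✓
Satisfying worlds: {u, v, w}.
So □□(r ∨ p) fails at the other 0 worlds.

0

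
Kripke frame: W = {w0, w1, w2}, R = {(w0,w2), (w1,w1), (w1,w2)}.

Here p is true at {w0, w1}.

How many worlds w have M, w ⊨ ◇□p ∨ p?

2

w0: ◇□p is T, p is T. ✓
w1: ◇□p is T, p is T. ✓
w2: ◇□p is F, p is F. ✗
Satisfying worlds: {w0, w1}.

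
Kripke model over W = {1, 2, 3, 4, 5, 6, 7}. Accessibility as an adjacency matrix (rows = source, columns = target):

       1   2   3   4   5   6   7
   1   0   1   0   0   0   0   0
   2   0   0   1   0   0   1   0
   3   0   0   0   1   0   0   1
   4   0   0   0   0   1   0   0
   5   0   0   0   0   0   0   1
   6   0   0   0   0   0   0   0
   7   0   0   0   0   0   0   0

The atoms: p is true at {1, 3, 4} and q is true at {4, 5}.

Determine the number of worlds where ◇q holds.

1: successors {2}; q there: 2:F. ✗
2: successors {3, 6}; q there: 3:F, 6:F. ✗
3: successors {4, 7}; q there: 4:T, 7:F. ✓
4: successors {5}; q there: 5:T. ✓
5: successors {7}; q there: 7:F. ✗
6: no successors, so ◇q fails. ✗
7: no successors, so ◇q fails. ✗
Satisfying worlds: {3, 4}.

2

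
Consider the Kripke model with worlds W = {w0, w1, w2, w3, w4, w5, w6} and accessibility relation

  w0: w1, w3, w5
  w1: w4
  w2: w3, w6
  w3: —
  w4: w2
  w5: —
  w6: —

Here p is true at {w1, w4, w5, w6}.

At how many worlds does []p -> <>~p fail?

w0: []p is F, <>~p is T. ✓
w1: []p is T, <>~p is F. ✗
w2: []p is F, <>~p is T. ✓
w3: []p is T, <>~p is F. ✗
w4: []p is F, <>~p is T. ✓
w5: []p is T, <>~p is F. ✗
w6: []p is T, <>~p is F. ✗
Satisfying worlds: {w0, w2, w4}.
So []p -> <>~p fails at the other 4 worlds.

4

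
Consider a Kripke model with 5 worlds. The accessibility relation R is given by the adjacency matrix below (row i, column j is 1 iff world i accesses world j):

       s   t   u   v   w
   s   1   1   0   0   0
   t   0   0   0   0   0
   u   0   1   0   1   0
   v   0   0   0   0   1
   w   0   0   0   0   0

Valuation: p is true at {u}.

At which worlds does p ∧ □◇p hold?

s: p is F, □◇p is F. ✗
t: p is F, □◇p is T. ✗
u: p is T, □◇p is F. ✗
v: p is F, □◇p is F. ✗
w: p is F, □◇p is T. ✗

∅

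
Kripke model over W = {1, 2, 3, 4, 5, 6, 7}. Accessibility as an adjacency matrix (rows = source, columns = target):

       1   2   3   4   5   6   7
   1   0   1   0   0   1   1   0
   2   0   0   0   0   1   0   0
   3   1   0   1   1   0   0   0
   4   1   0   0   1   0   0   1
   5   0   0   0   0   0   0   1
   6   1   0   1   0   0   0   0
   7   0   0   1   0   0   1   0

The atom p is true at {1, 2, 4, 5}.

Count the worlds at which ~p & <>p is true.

2

1: ~p is F, <>p is T. ✗
2: ~p is F, <>p is T. ✗
3: ~p is T, <>p is T. ✓
4: ~p is F, <>p is T. ✗
5: ~p is F, <>p is F. ✗
6: ~p is T, <>p is T. ✓
7: ~p is T, <>p is F. ✗
Satisfying worlds: {3, 6}.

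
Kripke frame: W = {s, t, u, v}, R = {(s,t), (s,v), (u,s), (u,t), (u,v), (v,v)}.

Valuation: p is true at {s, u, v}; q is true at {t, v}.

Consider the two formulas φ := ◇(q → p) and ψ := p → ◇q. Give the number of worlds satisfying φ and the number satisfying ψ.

3 and 4

For ◇(q → p):
s: successors {t, v}; q → p there: t:F, v:T. ✓
t: no successors, so ◇(q → p) fails. ✗
u: successors {s, t, v}; q → p there: s:T, t:F, v:T. ✓
v: successors {v}; q → p there: v:T. ✓
— 3 worlds.
For p → ◇q:
s: p is T, ◇q is T. ✓
t: p is F, ◇q is F. ✓
u: p is T, ◇q is T. ✓
v: p is T, ◇q is T. ✓
— 4 worlds.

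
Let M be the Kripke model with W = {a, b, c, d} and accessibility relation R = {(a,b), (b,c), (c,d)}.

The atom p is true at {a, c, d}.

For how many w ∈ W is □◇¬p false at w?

a: successors {b}; ◇¬p there: b:F. ✗
b: successors {c}; ◇¬p there: c:F. ✗
c: successors {d}; ◇¬p there: d:F. ✗
d: no successors, so □◇¬p holds vacuously. ✓
Satisfying worlds: {d}.
So □◇¬p fails at the other 3 worlds.

3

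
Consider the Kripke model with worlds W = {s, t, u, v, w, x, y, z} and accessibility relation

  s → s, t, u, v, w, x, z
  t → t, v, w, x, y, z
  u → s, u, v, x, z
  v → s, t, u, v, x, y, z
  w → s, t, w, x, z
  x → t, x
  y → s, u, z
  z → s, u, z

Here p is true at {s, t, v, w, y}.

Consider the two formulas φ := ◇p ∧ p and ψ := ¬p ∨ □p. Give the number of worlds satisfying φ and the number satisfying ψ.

For ◇p ∧ p:
s: ◇p is T, p is T. ✓
t: ◇p is T, p is T. ✓
u: ◇p is T, p is F. ✗
v: ◇p is T, p is T. ✓
w: ◇p is T, p is T. ✓
x: ◇p is T, p is F. ✗
y: ◇p is T, p is T. ✓
z: ◇p is T, p is F. ✗
— 5 worlds.
For ¬p ∨ □p:
s: ¬p is F, □p is F. ✗
t: ¬p is F, □p is F. ✗
u: ¬p is T, □p is F. ✓
v: ¬p is F, □p is F. ✗
w: ¬p is F, □p is F. ✗
x: ¬p is T, □p is F. ✓
y: ¬p is F, □p is F. ✗
z: ¬p is T, □p is F. ✓
— 3 worlds.

5 and 3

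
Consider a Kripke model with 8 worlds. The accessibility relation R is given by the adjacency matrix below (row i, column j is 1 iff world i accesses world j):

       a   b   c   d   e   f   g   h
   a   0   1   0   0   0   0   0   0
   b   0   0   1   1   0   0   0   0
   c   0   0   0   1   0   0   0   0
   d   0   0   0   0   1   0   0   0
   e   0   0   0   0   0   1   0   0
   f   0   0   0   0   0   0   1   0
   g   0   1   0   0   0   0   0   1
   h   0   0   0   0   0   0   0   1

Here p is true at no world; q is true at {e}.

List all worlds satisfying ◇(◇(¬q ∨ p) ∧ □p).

∅

a: successors {b}; ◇(¬q ∨ p) ∧ □p there: b:F. ✗
b: successors {c, d}; ◇(¬q ∨ p) ∧ □p there: c:F, d:F. ✗
c: successors {d}; ◇(¬q ∨ p) ∧ □p there: d:F. ✗
d: successors {e}; ◇(¬q ∨ p) ∧ □p there: e:F. ✗
e: successors {f}; ◇(¬q ∨ p) ∧ □p there: f:F. ✗
f: successors {g}; ◇(¬q ∨ p) ∧ □p there: g:F. ✗
g: successors {b, h}; ◇(¬q ∨ p) ∧ □p there: b:F, h:F. ✗
h: successors {h}; ◇(¬q ∨ p) ∧ □p there: h:F. ✗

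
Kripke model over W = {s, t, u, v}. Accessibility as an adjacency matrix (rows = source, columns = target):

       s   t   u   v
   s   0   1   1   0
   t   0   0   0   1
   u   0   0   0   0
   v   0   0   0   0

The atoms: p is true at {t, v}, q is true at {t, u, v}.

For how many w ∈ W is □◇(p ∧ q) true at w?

2

s: successors {t, u}; ◇(p ∧ q) there: t:T, u:F. ✗
t: successors {v}; ◇(p ∧ q) there: v:F. ✗
u: no successors, so □◇(p ∧ q) holds vacuously. ✓
v: no successors, so □◇(p ∧ q) holds vacuously. ✓
Satisfying worlds: {u, v}.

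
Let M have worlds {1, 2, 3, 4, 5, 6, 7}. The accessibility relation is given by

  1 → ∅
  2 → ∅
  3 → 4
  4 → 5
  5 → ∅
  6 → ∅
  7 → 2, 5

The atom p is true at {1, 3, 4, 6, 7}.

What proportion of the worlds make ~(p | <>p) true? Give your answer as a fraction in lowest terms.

1: p | <>p is T. ✗
2: p | <>p is F. ✓
3: p | <>p is T. ✗
4: p | <>p is T. ✗
5: p | <>p is F. ✓
6: p | <>p is T. ✗
7: p | <>p is T. ✗
That's 2 of 7 worlds, so 2/7.

2/7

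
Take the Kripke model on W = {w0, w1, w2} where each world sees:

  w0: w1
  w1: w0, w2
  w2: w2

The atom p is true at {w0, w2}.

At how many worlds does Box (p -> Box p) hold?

w0: successors {w1}; p -> Box p there: w1:T. ✓
w1: successors {w0, w2}; p -> Box p there: w0:F, w2:T. ✗
w2: successors {w2}; p -> Box p there: w2:T. ✓
Satisfying worlds: {w0, w2}.

2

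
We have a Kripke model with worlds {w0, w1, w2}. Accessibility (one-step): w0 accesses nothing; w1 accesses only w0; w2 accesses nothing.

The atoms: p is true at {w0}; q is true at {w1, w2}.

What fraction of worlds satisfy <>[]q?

w0: no successors, so <>[]q fails. ✗
w1: successors {w0}; []q there: w0:T. ✓
w2: no successors, so <>[]q fails. ✗
That's 1 of 3 worlds, so 1/3.

1/3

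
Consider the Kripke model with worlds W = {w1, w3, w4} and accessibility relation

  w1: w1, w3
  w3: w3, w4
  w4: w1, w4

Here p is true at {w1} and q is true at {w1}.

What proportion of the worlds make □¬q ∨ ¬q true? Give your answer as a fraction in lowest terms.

w1: □¬q is F, ¬q is F. ✗
w3: □¬q is T, ¬q is T. ✓
w4: □¬q is F, ¬q is T. ✓
That's 2 of 3 worlds, so 2/3.

2/3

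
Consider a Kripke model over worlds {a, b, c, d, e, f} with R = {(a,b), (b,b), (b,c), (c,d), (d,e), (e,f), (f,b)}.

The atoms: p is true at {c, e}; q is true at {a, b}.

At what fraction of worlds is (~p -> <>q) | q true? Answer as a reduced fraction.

5/6

a: ~p -> <>q is T, q is T. ✓
b: ~p -> <>q is T, q is T. ✓
c: ~p -> <>q is T, q is F. ✓
d: ~p -> <>q is F, q is F. ✗
e: ~p -> <>q is T, q is F. ✓
f: ~p -> <>q is T, q is F. ✓
That's 5 of 6 worlds, so 5/6.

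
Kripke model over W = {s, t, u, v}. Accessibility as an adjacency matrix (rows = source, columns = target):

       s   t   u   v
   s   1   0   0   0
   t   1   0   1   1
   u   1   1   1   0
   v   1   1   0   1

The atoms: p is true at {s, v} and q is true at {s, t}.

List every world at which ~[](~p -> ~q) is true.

{u, v}

s: [](~p -> ~q) is T. ✗
t: [](~p -> ~q) is T. ✗
u: [](~p -> ~q) is F. ✓
v: [](~p -> ~q) is F. ✓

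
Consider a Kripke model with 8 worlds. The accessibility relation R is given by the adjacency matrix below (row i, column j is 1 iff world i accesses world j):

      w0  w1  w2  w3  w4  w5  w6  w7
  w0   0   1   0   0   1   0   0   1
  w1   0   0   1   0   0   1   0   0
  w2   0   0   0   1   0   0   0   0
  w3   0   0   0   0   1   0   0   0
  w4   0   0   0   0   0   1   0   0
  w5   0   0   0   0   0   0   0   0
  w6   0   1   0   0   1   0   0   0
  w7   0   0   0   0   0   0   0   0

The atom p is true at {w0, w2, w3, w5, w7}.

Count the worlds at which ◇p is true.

w0: successors {w1, w4, w7}; p there: w1:F, w4:F, w7:T. ✓
w1: successors {w2, w5}; p there: w2:T, w5:T. ✓
w2: successors {w3}; p there: w3:T. ✓
w3: successors {w4}; p there: w4:F. ✗
w4: successors {w5}; p there: w5:T. ✓
w5: no successors, so ◇p fails. ✗
w6: successors {w1, w4}; p there: w1:F, w4:F. ✗
w7: no successors, so ◇p fails. ✗
Satisfying worlds: {w0, w1, w2, w4}.

4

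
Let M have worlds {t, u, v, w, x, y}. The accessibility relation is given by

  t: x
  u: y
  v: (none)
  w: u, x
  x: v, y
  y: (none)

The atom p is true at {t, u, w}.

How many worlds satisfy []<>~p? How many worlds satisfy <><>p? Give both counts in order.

For []<>~p:
t: successors {x}; <>~p there: x:T. ✓
u: successors {y}; <>~p there: y:F. ✗
v: no successors, so []<>~p holds vacuously. ✓
w: successors {u, x}; <>~p there: u:T, x:T. ✓
x: successors {v, y}; <>~p there: v:F, y:F. ✗
y: no successors, so []<>~p holds vacuously. ✓
— 4 worlds.
For <><>p:
t: successors {x}; <>p there: x:F. ✗
u: successors {y}; <>p there: y:F. ✗
v: no successors, so <><>p fails. ✗
w: successors {u, x}; <>p there: u:F, x:F. ✗
x: successors {v, y}; <>p there: v:F, y:F. ✗
y: no successors, so <><>p fails. ✗
— 0 worlds.

4 and 0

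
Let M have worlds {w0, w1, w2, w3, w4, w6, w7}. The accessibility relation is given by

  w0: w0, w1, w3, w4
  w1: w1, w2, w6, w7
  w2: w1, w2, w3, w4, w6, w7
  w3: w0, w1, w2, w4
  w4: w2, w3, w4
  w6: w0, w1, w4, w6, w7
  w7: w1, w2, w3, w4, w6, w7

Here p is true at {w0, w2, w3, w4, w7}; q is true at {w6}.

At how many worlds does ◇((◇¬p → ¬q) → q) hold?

4

w0: successors {w0, w1, w3, w4}; (◇¬p → ¬q) → q there: w0:F, w1:F, w3:F, w4:F. ✗
w1: successors {w1, w2, w6, w7}; (◇¬p → ¬q) → q there: w1:F, w2:F, w6:T, w7:F. ✓
w2: successors {w1, w2, w3, w4, w6, w7}; (◇¬p → ¬q) → q there: w1:F, w2:F, w3:F, w4:F, w6:T, w7:F. ✓
w3: successors {w0, w1, w2, w4}; (◇¬p → ¬q) → q there: w0:F, w1:F, w2:F, w4:F. ✗
w4: successors {w2, w3, w4}; (◇¬p → ¬q) → q there: w2:F, w3:F, w4:F. ✗
w6: successors {w0, w1, w4, w6, w7}; (◇¬p → ¬q) → q there: w0:F, w1:F, w4:F, w6:T, w7:F. ✓
w7: successors {w1, w2, w3, w4, w6, w7}; (◇¬p → ¬q) → q there: w1:F, w2:F, w3:F, w4:F, w6:T, w7:F. ✓
Satisfying worlds: {w1, w2, w6, w7}.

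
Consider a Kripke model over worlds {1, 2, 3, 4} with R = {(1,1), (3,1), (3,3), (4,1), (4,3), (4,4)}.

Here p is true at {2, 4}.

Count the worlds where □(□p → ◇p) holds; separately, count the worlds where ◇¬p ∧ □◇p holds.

For □(□p → ◇p):
1: successors {1}; □p → ◇p there: 1:T. ✓
2: no successors, so □(□p → ◇p) holds vacuously. ✓
3: successors {1, 3}; □p → ◇p there: 1:T, 3:T. ✓
4: successors {1, 3, 4}; □p → ◇p there: 1:T, 3:T, 4:T. ✓
— 4 worlds.
For ◇¬p ∧ □◇p:
1: ◇¬p is T, □◇p is F. ✗
2: ◇¬p is F, □◇p is T. ✗
3: ◇¬p is T, □◇p is F. ✗
4: ◇¬p is T, □◇p is F. ✗
— 0 worlds.

4 and 0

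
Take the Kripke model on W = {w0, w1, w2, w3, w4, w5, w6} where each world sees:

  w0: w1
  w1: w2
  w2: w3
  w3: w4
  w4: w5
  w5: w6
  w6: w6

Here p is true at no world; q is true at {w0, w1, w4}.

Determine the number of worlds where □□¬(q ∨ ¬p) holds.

w0: successors {w1}; □¬(q ∨ ¬p) there: w1:F. ✗
w1: successors {w2}; □¬(q ∨ ¬p) there: w2:F. ✗
w2: successors {w3}; □¬(q ∨ ¬p) there: w3:F. ✗
w3: successors {w4}; □¬(q ∨ ¬p) there: w4:F. ✗
w4: successors {w5}; □¬(q ∨ ¬p) there: w5:F. ✗
w5: successors {w6}; □¬(q ∨ ¬p) there: w6:F. ✗
w6: successors {w6}; □¬(q ∨ ¬p) there: w6:F. ✗
Satisfying worlds: ∅.

0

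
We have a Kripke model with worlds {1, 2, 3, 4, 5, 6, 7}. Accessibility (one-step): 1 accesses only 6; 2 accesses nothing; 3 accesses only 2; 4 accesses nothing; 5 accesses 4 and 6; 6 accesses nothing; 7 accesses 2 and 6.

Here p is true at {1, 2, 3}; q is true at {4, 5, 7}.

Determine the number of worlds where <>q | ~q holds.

5

1: <>q is F, ~q is T. ✓
2: <>q is F, ~q is T. ✓
3: <>q is F, ~q is T. ✓
4: <>q is F, ~q is F. ✗
5: <>q is T, ~q is F. ✓
6: <>q is F, ~q is T. ✓
7: <>q is F, ~q is F. ✗
Satisfying worlds: {1, 2, 3, 5, 6}.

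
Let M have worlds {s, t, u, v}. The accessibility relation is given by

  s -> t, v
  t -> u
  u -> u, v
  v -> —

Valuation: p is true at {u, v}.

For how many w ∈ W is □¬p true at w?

1

s: successors {t, v}; ¬p there: t:T, v:F. ✗
t: successors {u}; ¬p there: u:F. ✗
u: successors {u, v}; ¬p there: u:F, v:F. ✗
v: no successors, so □¬p holds vacuously. ✓
Satisfying worlds: {v}.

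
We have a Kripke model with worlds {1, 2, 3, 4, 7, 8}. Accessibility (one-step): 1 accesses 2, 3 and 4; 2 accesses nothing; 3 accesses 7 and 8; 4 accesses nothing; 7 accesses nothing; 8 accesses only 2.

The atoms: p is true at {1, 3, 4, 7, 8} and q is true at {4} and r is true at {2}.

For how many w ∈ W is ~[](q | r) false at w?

4

1: [](q | r) is F. ✓
2: [](q | r) is T. ✗
3: [](q | r) is F. ✓
4: [](q | r) is T. ✗
7: [](q | r) is T. ✗
8: [](q | r) is T. ✗
Satisfying worlds: {1, 3}.
So ~[](q | r) fails at the other 4 worlds.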